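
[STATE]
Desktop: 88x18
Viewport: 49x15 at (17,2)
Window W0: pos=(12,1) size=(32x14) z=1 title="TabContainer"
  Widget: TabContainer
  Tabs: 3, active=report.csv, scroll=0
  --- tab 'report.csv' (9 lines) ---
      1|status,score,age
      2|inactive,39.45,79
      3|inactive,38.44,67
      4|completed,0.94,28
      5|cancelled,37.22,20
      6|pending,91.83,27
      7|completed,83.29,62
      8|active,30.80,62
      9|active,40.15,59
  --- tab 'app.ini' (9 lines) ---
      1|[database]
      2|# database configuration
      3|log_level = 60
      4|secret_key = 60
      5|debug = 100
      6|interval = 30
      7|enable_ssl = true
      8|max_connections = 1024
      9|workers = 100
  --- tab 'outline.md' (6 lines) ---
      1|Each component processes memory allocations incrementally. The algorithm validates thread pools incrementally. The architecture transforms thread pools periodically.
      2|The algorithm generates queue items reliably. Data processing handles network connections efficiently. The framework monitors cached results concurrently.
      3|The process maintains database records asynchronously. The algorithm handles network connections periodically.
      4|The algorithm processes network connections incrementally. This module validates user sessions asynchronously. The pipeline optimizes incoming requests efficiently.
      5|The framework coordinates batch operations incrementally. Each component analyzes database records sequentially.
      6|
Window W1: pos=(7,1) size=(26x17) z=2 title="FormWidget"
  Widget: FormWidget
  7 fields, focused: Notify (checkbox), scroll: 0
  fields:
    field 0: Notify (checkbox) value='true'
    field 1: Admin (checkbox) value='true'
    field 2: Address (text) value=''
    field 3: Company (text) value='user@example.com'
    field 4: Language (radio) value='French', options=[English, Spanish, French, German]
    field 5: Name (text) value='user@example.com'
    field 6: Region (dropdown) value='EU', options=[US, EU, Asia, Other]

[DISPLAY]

et             ┃          ┃                      
───────────────┨──────────┨                      
     [x]       ┃i │ outlin┃                      
     [x]       ┃──────────┃                      
:    [        ]┃          ┃                      
:    [user@exa]┃          ┃                      
e:   ( ) Englis┃          ┃                      
     [user@exa]┃          ┃                      
     [EU     ▼]┃          ┃                      
               ┃          ┃                      
               ┃          ┃                      
               ┃          ┃                      
               ┃━━━━━━━━━━┛                      
               ┃                                 
               ┃                                 


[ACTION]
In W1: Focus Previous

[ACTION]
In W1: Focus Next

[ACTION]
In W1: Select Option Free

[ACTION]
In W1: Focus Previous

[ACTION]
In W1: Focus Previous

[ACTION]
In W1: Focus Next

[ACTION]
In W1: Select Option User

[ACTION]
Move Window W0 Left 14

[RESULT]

et             ┃                                 
───────────────┨                                 
     [x]       ┃                                 
     [x]       ┃                                 
:    [        ]┃                                 
:    [user@exa]┃                                 
e:   ( ) Englis┃                                 
     [user@exa]┃                                 
     [EU     ▼]┃                                 
               ┃                                 
               ┃                                 
               ┃                                 
               ┃                                 
               ┃                                 
               ┃                                 


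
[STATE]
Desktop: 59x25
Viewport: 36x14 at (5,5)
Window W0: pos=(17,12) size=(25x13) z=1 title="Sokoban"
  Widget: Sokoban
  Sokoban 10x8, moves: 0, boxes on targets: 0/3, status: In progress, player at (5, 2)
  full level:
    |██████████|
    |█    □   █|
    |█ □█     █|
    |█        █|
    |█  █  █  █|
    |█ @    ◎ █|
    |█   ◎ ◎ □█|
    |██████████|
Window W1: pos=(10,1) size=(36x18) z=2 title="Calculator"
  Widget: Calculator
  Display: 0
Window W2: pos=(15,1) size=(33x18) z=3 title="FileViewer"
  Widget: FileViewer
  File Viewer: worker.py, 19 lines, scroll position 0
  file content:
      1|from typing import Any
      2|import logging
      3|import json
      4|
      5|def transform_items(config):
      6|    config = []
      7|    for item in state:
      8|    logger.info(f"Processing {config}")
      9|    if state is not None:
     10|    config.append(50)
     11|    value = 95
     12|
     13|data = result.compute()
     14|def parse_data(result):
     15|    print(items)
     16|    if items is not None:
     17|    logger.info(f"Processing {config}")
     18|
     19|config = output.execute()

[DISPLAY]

     ┃┌───┃import logging           
     ┃│ 7 ┃import json              
     ┃├───┃                         
     ┃│ 4 ┃def transform_items(confi
     ┃├───┃    config = []          
     ┃│ 1 ┃    for item in state:   
     ┃├───┃    logger.info(f"Process
     ┃│ 0 ┃    if state is not None:
     ┃├───┃    config.append(50)    
     ┃│ C ┃    value = 95           
     ┃└───┃                         
     ┃    ┃data = result.compute()  
     ┃    ┃def parse_data(result):  
     ┗━━━━┗━━━━━━━━━━━━━━━━━━━━━━━━━


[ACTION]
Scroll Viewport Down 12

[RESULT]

     ┃├───┃    logger.info(f"Process
     ┃│ 0 ┃    if state is not None:
     ┃├───┃    config.append(50)    
     ┃│ C ┃    value = 95           
     ┃└───┃                         
     ┃    ┃data = result.compute()  
     ┃    ┃def parse_data(result):  
     ┗━━━━┗━━━━━━━━━━━━━━━━━━━━━━━━━
            ┃█  █  █  █             
            ┃█ @    ◎ █             
            ┃█   ◎ ◎ □█             
            ┃██████████             
            ┃Moves: 0  0/3          
            ┗━━━━━━━━━━━━━━━━━━━━━━━


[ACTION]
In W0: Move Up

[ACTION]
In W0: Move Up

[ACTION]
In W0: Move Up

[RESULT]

     ┃├───┃    logger.info(f"Process
     ┃│ 0 ┃    if state is not None:
     ┃├───┃    config.append(50)    
     ┃│ C ┃    value = 95           
     ┃└───┃                         
     ┃    ┃data = result.compute()  
     ┃    ┃def parse_data(result):  
     ┗━━━━┗━━━━━━━━━━━━━━━━━━━━━━━━━
            ┃█  █  █  █             
            ┃█      ◎ █             
            ┃█   ◎ ◎ □█             
            ┃██████████             
            ┃Moves: 3  0/3          
            ┗━━━━━━━━━━━━━━━━━━━━━━━


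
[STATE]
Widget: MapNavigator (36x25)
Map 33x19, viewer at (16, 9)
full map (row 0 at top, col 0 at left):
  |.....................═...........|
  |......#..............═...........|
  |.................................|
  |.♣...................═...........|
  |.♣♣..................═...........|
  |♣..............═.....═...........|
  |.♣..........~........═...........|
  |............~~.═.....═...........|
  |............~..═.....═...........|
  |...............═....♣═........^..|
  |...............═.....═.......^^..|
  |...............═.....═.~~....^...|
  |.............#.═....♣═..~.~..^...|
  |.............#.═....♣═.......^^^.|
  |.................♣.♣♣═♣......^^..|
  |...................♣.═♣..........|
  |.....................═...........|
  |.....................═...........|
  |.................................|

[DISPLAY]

                                    
                                    
                                    
  .....................═........... 
  ......#..............═........... 
  ................................. 
  .♣...................═........... 
  .♣♣..................═........... 
  ♣..............═.....═........... 
  .♣..........~........═........... 
  ............~~.═.....═........... 
  ............~..═.....═........... 
  ...............═@...♣═........^.. 
  ...............═.....═.......^^.. 
  ...............═.....═.~~....^... 
  .............#.═....♣═..~.~..^... 
  .............#.═....♣═.......^^^. 
  .................♣.♣♣═♣......^^.. 
  ...................♣.═♣.......... 
  .....................═........... 
  .....................═........... 
  ................................. 
                                    
                                    
                                    


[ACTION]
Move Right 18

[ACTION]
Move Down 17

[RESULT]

.......═...........                 
.═.....═...........                 
.═.....═...........                 
.═....♣═........^..                 
.═.....═.......^^..                 
.═.....═.~~....^...                 
.═....♣═..~.~..^...                 
.═....♣═.......^^^.                 
...♣.♣♣═♣......^^..                 
.....♣.═♣..........                 
.......═...........                 
.......═...........                 
..................@                 
                                    
                                    
                                    
                                    
                                    
                                    
                                    
                                    
                                    
                                    
                                    
                                    


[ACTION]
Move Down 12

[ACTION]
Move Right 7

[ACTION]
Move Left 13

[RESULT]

♣..........~........═...........    
...........~~.═.....═...........    
...........~..═.....═...........    
..............═....♣═........^..    
..............═.....═.......^^..    
..............═.....═.~~....^...    
............#.═....♣═..~.~..^...    
............#.═....♣═.......^^^.    
................♣.♣♣═♣......^^..    
..................♣.═♣..........    
....................═...........    
....................═...........    
..................@.............    
                                    
                                    
                                    
                                    
                                    
                                    
                                    
                                    
                                    
                                    
                                    
                                    


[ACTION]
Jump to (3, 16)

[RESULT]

               .♣♣..................
               ♣..............═.....
               .♣..........~........
               ............~~.═.....
               ............~..═.....
               ...............═....♣
               ...............═.....
               ...............═.....
               .............#.═....♣
               .............#.═....♣
               .................♣.♣♣
               ...................♣.
               ...@.................
               .....................
               .....................
                                    
                                    
                                    
                                    
                                    
                                    
                                    
                                    
                                    
                                    


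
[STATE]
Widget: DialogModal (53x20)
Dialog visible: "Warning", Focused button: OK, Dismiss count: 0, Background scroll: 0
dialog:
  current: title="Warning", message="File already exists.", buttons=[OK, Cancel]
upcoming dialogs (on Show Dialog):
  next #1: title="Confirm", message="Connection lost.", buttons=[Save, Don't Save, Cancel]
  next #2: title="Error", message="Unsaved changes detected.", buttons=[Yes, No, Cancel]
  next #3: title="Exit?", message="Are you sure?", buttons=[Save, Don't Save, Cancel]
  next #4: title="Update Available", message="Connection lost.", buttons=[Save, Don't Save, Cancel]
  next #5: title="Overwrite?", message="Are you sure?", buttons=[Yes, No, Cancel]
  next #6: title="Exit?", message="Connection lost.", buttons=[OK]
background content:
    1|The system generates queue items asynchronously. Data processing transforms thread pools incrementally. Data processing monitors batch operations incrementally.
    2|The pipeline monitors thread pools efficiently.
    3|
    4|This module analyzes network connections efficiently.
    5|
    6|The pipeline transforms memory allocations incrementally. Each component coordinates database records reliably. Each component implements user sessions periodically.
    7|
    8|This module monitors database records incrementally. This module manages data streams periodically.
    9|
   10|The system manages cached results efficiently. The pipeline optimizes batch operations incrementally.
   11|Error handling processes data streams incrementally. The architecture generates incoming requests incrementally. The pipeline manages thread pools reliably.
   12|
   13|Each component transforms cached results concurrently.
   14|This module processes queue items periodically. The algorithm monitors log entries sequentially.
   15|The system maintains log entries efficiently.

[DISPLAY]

The system generates queue items asynchronously. Data
The pipeline monitors thread pools efficiently.      
                                                     
This module analyzes network connections efficiently.
                                                     
The pipeline transforms memory allocations incrementa
                                                     
This module mo┌──────────────────────┐incrementally. 
              │       Warning        │               
The system man│ File already exists. │ciently. The pi
Error handling│    [OK]  Cancel      │incrementally. 
              └──────────────────────┘               
Each component transforms cached results concurrently
This module processes queue items periodically. The a
The system maintains log entries efficiently.        
                                                     
                                                     
                                                     
                                                     
                                                     


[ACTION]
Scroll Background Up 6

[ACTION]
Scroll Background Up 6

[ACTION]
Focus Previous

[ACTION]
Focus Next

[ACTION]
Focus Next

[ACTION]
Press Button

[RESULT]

The system generates queue items asynchronously. Data
The pipeline monitors thread pools efficiently.      
                                                     
This module analyzes network connections efficiently.
                                                     
The pipeline transforms memory allocations incrementa
                                                     
This module monitors database records incrementally. 
                                                     
The system manages cached results efficiently. The pi
Error handling processes data streams incrementally. 
                                                     
Each component transforms cached results concurrently
This module processes queue items periodically. The a
The system maintains log entries efficiently.        
                                                     
                                                     
                                                     
                                                     
                                                     


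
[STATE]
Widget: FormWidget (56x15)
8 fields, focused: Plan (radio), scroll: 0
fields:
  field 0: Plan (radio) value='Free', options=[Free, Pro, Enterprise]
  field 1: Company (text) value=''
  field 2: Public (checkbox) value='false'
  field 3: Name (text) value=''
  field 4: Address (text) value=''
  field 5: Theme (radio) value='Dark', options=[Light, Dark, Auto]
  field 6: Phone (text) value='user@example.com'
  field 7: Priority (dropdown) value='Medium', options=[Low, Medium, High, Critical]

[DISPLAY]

> Plan:       (●) Free  ( ) Pro  ( ) Enterprise         
  Company:    [                                        ]
  Public:     [ ]                                       
  Name:       [                                        ]
  Address:    [                                        ]
  Theme:      ( ) Light  (●) Dark  ( ) Auto             
  Phone:      [user@example.com                        ]
  Priority:   [Medium                                 ▼]
                                                        
                                                        
                                                        
                                                        
                                                        
                                                        
                                                        


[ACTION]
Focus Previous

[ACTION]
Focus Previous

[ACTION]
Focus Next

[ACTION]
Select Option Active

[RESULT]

  Plan:       (●) Free  ( ) Pro  ( ) Enterprise         
  Company:    [                                        ]
  Public:     [ ]                                       
  Name:       [                                        ]
  Address:    [                                        ]
  Theme:      ( ) Light  (●) Dark  ( ) Auto             
  Phone:      [user@example.com                        ]
> Priority:   [Medium                                 ▼]
                                                        
                                                        
                                                        
                                                        
                                                        
                                                        
                                                        


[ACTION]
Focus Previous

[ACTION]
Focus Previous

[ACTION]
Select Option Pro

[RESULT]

  Plan:       (●) Free  ( ) Pro  ( ) Enterprise         
  Company:    [                                        ]
  Public:     [ ]                                       
  Name:       [                                        ]
  Address:    [                                        ]
> Theme:      ( ) Light  (●) Dark  ( ) Auto             
  Phone:      [user@example.com                        ]
  Priority:   [Medium                                 ▼]
                                                        
                                                        
                                                        
                                                        
                                                        
                                                        
                                                        


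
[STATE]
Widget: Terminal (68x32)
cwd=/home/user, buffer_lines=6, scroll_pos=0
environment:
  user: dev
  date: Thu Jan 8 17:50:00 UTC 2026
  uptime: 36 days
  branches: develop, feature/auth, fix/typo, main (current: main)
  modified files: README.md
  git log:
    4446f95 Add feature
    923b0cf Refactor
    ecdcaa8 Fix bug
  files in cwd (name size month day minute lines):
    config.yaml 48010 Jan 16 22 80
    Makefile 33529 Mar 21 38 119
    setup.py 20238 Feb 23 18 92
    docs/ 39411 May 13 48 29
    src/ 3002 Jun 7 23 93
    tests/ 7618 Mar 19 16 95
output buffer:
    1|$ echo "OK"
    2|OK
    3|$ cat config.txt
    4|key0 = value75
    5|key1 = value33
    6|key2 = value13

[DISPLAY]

$ echo "OK"                                                         
OK                                                                  
$ cat config.txt                                                    
key0 = value75                                                      
key1 = value33                                                      
key2 = value13                                                      
$ █                                                                 
                                                                    
                                                                    
                                                                    
                                                                    
                                                                    
                                                                    
                                                                    
                                                                    
                                                                    
                                                                    
                                                                    
                                                                    
                                                                    
                                                                    
                                                                    
                                                                    
                                                                    
                                                                    
                                                                    
                                                                    
                                                                    
                                                                    
                                                                    
                                                                    
                                                                    


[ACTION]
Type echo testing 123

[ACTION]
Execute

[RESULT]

$ echo "OK"                                                         
OK                                                                  
$ cat config.txt                                                    
key0 = value75                                                      
key1 = value33                                                      
key2 = value13                                                      
$ echo testing 123                                                  
testing 123                                                         
$ █                                                                 
                                                                    
                                                                    
                                                                    
                                                                    
                                                                    
                                                                    
                                                                    
                                                                    
                                                                    
                                                                    
                                                                    
                                                                    
                                                                    
                                                                    
                                                                    
                                                                    
                                                                    
                                                                    
                                                                    
                                                                    
                                                                    
                                                                    
                                                                    


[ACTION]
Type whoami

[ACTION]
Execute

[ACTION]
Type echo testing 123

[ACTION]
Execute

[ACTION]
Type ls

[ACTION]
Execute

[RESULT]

$ echo "OK"                                                         
OK                                                                  
$ cat config.txt                                                    
key0 = value75                                                      
key1 = value33                                                      
key2 = value13                                                      
$ echo testing 123                                                  
testing 123                                                         
$ whoami                                                            
dev                                                                 
$ echo testing 123                                                  
testing 123                                                         
$ ls                                                                
config.yaml  Makefile  setup.py  docs/  src/  tests/                
$ █                                                                 
                                                                    
                                                                    
                                                                    
                                                                    
                                                                    
                                                                    
                                                                    
                                                                    
                                                                    
                                                                    
                                                                    
                                                                    
                                                                    
                                                                    
                                                                    
                                                                    
                                                                    


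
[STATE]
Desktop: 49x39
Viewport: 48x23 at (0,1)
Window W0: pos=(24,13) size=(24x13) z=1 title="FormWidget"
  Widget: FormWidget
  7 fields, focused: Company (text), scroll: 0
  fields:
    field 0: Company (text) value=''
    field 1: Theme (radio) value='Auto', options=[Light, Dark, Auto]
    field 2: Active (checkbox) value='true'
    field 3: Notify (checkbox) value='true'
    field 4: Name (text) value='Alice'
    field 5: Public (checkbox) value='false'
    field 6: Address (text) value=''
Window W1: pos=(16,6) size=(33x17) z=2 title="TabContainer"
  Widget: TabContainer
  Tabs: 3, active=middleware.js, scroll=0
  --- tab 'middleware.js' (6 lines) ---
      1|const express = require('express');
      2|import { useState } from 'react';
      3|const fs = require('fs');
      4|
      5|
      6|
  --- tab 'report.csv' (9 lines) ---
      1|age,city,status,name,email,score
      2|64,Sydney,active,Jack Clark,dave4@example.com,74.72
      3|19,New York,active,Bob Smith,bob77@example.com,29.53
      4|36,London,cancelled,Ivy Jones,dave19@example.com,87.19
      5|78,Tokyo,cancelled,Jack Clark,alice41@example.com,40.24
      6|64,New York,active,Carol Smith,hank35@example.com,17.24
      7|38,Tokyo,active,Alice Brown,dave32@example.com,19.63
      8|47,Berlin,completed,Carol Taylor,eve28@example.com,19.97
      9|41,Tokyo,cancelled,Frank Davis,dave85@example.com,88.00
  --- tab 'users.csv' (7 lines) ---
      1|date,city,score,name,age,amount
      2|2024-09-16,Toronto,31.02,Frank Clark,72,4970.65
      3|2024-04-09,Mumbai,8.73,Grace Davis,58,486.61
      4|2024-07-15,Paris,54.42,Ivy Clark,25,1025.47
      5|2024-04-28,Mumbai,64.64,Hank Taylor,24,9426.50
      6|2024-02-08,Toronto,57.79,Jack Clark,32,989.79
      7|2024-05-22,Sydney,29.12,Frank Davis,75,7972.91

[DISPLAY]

                                                
                                                
                                                
                                                
                                                
                ┏━━━━━━━━━━━━━━━━━━━━━━━━━━━━━━━
                ┃ TabContainer                  
                ┠───────────────────────────────
                ┃[middleware.js]│ report.csv │ u
                ┃───────────────────────────────
                ┃const express = require('expres
                ┃import { useState } from 'react
                ┃const fs = require('fs');      
                ┃                               
                ┃                               
                ┃                               
                ┃                               
                ┃                               
                ┃                               
                ┃                               
                ┃                               
                ┗━━━━━━━━━━━━━━━━━━━━━━━━━━━━━━━
                        ┃                      ┃


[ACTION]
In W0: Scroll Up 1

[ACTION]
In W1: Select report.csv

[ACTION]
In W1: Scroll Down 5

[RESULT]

                                                
                                                
                                                
                                                
                                                
                ┏━━━━━━━━━━━━━━━━━━━━━━━━━━━━━━━
                ┃ TabContainer                  
                ┠───────────────────────────────
                ┃ middleware.js │[report.csv]│ u
                ┃───────────────────────────────
                ┃64,New York,active,Carol Smith,
                ┃38,Tokyo,active,Alice Brown,dav
                ┃47,Berlin,completed,Carol Taylo
                ┃41,Tokyo,cancelled,Frank Davis,
                ┃                               
                ┃                               
                ┃                               
                ┃                               
                ┃                               
                ┃                               
                ┃                               
                ┗━━━━━━━━━━━━━━━━━━━━━━━━━━━━━━━
                        ┃                      ┃


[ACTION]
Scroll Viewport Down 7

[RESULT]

                ┠───────────────────────────────
                ┃ middleware.js │[report.csv]│ u
                ┃───────────────────────────────
                ┃64,New York,active,Carol Smith,
                ┃38,Tokyo,active,Alice Brown,dav
                ┃47,Berlin,completed,Carol Taylo
                ┃41,Tokyo,cancelled,Frank Davis,
                ┃                               
                ┃                               
                ┃                               
                ┃                               
                ┃                               
                ┃                               
                ┃                               
                ┗━━━━━━━━━━━━━━━━━━━━━━━━━━━━━━━
                        ┃                      ┃
                        ┃                      ┃
                        ┗━━━━━━━━━━━━━━━━━━━━━━┛
                                                
                                                
                                                
                                                
                                                


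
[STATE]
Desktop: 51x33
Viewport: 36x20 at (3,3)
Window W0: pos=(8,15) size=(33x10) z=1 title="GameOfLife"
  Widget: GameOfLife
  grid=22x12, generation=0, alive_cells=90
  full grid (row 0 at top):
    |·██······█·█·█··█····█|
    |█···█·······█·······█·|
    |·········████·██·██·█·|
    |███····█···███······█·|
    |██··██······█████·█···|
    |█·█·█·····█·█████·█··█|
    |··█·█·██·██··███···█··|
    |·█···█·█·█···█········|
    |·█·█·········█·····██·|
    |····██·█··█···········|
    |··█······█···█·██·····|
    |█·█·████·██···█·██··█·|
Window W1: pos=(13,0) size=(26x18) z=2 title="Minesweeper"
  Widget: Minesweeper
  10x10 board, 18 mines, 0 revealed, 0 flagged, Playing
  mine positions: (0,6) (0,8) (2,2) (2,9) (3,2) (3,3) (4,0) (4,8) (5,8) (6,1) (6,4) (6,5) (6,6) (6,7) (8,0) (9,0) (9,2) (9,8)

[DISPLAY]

          ┃■■■■■■■■■■              ┃
          ┃■■■■■■■■■■              ┃
          ┃■■■■■■■■■■              ┃
          ┃■■■■■■■■■■              ┃
          ┃■■■■■■■■■■              ┃
          ┃■■■■■■■■■■              ┃
          ┃■■■■■■■■■■              ┃
          ┃■■■■■■■■■■              ┃
          ┃■■■■■■■■■■              ┃
          ┃■■■■■■■■■■              ┃
          ┃                        ┃
          ┃                        ┃
     ┏━━━━┃                        ┃
     ┃ Gam┃                        ┃
     ┠────┗━━━━━━━━━━━━━━━━━━━━━━━━┛
     ┃Gen: 0                        
     ┃███····█···███······█·        
     ┃██··██······█████·█···        
     ┃█·█·█·····█·█████·█··█        
     ┃··█·█·██·██··███···█··        


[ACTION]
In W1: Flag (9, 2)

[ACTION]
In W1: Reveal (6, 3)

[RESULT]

          ┃■■■■■■■■■■              ┃
          ┃■■■■■■■■■■              ┃
          ┃■■■■■■■■■■              ┃
          ┃■■■■■■■■■■              ┃
          ┃■■■■■■■■■■              ┃
          ┃■■■■■■■■■■              ┃
          ┃■■■1■■■■■■              ┃
          ┃■■■■■■■■■■              ┃
          ┃■■■■■■■■■■              ┃
          ┃■■⚑■■■■■■■              ┃
          ┃                        ┃
          ┃                        ┃
     ┏━━━━┃                        ┃
     ┃ Gam┃                        ┃
     ┠────┗━━━━━━━━━━━━━━━━━━━━━━━━┛
     ┃Gen: 0                        
     ┃███····█···███······█·        
     ┃██··██······█████·█···        
     ┃█·█·█·····█·█████·█··█        
     ┃··█·█·██·██··███···█··        


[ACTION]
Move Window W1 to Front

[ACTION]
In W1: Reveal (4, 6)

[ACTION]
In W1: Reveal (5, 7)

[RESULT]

          ┃     1■■■■              ┃
          ┃ 111 1122■              ┃
          ┃ 2■31   1■              ┃
          ┃13■■1  12■              ┃
          ┃■■■■1  2■■              ┃
          ┃■■■■2334■■              ┃
          ┃■■■1■■■■■■              ┃
          ┃■■■■■■■■■■              ┃
          ┃■■■■■■■■■■              ┃
          ┃■■⚑■■■■■■■              ┃
          ┃                        ┃
          ┃                        ┃
     ┏━━━━┃                        ┃
     ┃ Gam┃                        ┃
     ┠────┗━━━━━━━━━━━━━━━━━━━━━━━━┛
     ┃Gen: 0                        
     ┃███····█···███······█·        
     ┃██··██······█████·█···        
     ┃█·█·█·····█·█████·█··█        
     ┃··█·█·██·██··███···█··        


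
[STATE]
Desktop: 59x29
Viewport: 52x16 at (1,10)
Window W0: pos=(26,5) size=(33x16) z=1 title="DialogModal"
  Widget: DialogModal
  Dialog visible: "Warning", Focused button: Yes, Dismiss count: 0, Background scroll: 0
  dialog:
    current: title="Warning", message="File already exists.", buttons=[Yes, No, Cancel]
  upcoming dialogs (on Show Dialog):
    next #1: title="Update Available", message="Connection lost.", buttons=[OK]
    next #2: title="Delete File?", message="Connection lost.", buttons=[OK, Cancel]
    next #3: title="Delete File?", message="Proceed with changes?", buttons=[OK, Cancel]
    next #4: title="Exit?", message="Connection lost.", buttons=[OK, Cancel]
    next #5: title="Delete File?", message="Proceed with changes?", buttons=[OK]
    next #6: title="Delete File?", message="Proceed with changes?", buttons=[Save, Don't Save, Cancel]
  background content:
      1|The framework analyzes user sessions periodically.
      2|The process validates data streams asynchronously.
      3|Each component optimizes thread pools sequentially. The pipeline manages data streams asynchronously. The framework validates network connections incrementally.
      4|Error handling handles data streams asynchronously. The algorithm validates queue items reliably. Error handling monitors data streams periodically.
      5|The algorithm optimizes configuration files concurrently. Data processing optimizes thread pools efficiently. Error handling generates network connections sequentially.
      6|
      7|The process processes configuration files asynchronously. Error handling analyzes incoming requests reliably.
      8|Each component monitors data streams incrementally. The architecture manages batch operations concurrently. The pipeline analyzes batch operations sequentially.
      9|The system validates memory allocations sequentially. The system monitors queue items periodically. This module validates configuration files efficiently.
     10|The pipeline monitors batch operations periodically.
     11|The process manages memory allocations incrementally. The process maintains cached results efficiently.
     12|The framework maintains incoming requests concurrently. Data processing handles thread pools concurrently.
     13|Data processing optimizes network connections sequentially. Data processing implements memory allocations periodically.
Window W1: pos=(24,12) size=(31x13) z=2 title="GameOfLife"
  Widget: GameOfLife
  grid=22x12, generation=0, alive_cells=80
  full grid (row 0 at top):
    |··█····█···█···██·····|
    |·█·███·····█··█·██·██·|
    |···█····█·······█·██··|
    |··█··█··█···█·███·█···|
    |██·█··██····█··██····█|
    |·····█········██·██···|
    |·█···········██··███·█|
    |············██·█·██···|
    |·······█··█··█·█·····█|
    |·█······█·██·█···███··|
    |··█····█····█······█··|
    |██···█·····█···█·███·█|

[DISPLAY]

                         ┃Each component optimizes t
                         ┃Err┌──────────────────────
                       ┏━━━━━━━━━━━━━━━━━━━━━━━━━━━━
                       ┃ GameOfLife                 
                       ┠────────────────────────────
                       ┃Gen: 0                      
                       ┃···█····█·······█·██··      
                       ┃··█··█··█···█·███·█···      
                       ┃██·█··██····█··██····█      
                       ┃·····█········██·██···      
                       ┃·█···········██··███·█      
                       ┃············██·█·██···      
                       ┃·······█··█··█·█·····█      
                       ┃·█······█·██·█···███··      
                       ┗━━━━━━━━━━━━━━━━━━━━━━━━━━━━
                                                    


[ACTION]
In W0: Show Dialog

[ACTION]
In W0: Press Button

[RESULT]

                         ┃Each component optimizes t
                         ┃Error handling handles dat
                       ┏━━━━━━━━━━━━━━━━━━━━━━━━━━━━
                       ┃ GameOfLife                 
                       ┠────────────────────────────
                       ┃Gen: 0                      
                       ┃···█····█·······█·██··      
                       ┃··█··█··█···█·███·█···      
                       ┃██·█··██····█··██····█      
                       ┃·····█········██·██···      
                       ┃·█···········██··███·█      
                       ┃············██·█·██···      
                       ┃·······█··█··█·█·····█      
                       ┃·█······█·██·█···███··      
                       ┗━━━━━━━━━━━━━━━━━━━━━━━━━━━━
                                                    


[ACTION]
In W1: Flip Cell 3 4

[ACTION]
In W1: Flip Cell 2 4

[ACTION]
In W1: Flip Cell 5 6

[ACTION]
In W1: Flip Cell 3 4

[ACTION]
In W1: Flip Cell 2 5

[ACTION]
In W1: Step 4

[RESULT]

                         ┃Each component optimizes t
                         ┃Error handling handles dat
                       ┏━━━━━━━━━━━━━━━━━━━━━━━━━━━━
                       ┃ GameOfLife                 
                       ┠────────────────────────────
                       ┃Gen: 4                      
                       ┃··█············█····██      
                       ┃···██···········█···██      
                       ┃·█···············█··██      
                       ┃·█·███··█········██···      
                       ┃·█···███····██·····█··      
                       ┃······█·····██········      
                       ┃·············█····██··      
                       ┃··············█···██··      
                       ┗━━━━━━━━━━━━━━━━━━━━━━━━━━━━
                                                    
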